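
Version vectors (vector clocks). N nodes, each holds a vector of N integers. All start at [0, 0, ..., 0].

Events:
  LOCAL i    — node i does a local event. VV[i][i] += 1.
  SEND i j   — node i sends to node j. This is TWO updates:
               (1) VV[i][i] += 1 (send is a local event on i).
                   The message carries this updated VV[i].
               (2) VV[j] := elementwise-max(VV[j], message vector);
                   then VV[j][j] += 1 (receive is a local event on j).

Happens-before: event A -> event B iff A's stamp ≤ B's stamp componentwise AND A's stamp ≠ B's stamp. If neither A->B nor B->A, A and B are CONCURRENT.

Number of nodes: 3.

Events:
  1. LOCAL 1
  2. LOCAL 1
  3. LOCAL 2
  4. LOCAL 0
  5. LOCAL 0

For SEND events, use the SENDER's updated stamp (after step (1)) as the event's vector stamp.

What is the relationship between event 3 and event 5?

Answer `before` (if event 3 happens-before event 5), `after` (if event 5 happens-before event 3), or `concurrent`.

Answer: concurrent

Derivation:
Initial: VV[0]=[0, 0, 0]
Initial: VV[1]=[0, 0, 0]
Initial: VV[2]=[0, 0, 0]
Event 1: LOCAL 1: VV[1][1]++ -> VV[1]=[0, 1, 0]
Event 2: LOCAL 1: VV[1][1]++ -> VV[1]=[0, 2, 0]
Event 3: LOCAL 2: VV[2][2]++ -> VV[2]=[0, 0, 1]
Event 4: LOCAL 0: VV[0][0]++ -> VV[0]=[1, 0, 0]
Event 5: LOCAL 0: VV[0][0]++ -> VV[0]=[2, 0, 0]
Event 3 stamp: [0, 0, 1]
Event 5 stamp: [2, 0, 0]
[0, 0, 1] <= [2, 0, 0]? False
[2, 0, 0] <= [0, 0, 1]? False
Relation: concurrent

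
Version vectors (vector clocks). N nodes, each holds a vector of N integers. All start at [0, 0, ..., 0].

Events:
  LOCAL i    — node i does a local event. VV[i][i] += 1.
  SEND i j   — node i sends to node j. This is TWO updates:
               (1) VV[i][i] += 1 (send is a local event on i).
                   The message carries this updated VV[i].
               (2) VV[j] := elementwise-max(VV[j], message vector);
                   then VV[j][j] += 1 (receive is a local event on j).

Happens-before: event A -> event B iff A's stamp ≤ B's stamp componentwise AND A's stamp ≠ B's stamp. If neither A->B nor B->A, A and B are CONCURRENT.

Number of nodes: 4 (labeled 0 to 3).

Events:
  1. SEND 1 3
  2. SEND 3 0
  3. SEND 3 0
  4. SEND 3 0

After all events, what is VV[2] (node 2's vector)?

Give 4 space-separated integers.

Answer: 0 0 0 0

Derivation:
Initial: VV[0]=[0, 0, 0, 0]
Initial: VV[1]=[0, 0, 0, 0]
Initial: VV[2]=[0, 0, 0, 0]
Initial: VV[3]=[0, 0, 0, 0]
Event 1: SEND 1->3: VV[1][1]++ -> VV[1]=[0, 1, 0, 0], msg_vec=[0, 1, 0, 0]; VV[3]=max(VV[3],msg_vec) then VV[3][3]++ -> VV[3]=[0, 1, 0, 1]
Event 2: SEND 3->0: VV[3][3]++ -> VV[3]=[0, 1, 0, 2], msg_vec=[0, 1, 0, 2]; VV[0]=max(VV[0],msg_vec) then VV[0][0]++ -> VV[0]=[1, 1, 0, 2]
Event 3: SEND 3->0: VV[3][3]++ -> VV[3]=[0, 1, 0, 3], msg_vec=[0, 1, 0, 3]; VV[0]=max(VV[0],msg_vec) then VV[0][0]++ -> VV[0]=[2, 1, 0, 3]
Event 4: SEND 3->0: VV[3][3]++ -> VV[3]=[0, 1, 0, 4], msg_vec=[0, 1, 0, 4]; VV[0]=max(VV[0],msg_vec) then VV[0][0]++ -> VV[0]=[3, 1, 0, 4]
Final vectors: VV[0]=[3, 1, 0, 4]; VV[1]=[0, 1, 0, 0]; VV[2]=[0, 0, 0, 0]; VV[3]=[0, 1, 0, 4]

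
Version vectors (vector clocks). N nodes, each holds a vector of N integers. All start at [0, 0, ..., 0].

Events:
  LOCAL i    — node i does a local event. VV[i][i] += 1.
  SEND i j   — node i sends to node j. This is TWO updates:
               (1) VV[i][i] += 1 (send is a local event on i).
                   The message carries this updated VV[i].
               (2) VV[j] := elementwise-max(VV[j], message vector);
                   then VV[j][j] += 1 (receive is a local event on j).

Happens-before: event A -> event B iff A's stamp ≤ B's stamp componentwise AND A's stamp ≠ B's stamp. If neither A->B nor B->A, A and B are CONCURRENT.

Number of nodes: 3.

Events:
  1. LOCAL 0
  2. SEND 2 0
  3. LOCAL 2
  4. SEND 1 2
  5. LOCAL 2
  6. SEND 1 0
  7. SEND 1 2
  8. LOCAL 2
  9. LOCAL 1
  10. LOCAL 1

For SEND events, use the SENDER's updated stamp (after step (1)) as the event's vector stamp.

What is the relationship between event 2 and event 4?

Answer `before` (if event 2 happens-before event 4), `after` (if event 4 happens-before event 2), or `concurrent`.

Answer: concurrent

Derivation:
Initial: VV[0]=[0, 0, 0]
Initial: VV[1]=[0, 0, 0]
Initial: VV[2]=[0, 0, 0]
Event 1: LOCAL 0: VV[0][0]++ -> VV[0]=[1, 0, 0]
Event 2: SEND 2->0: VV[2][2]++ -> VV[2]=[0, 0, 1], msg_vec=[0, 0, 1]; VV[0]=max(VV[0],msg_vec) then VV[0][0]++ -> VV[0]=[2, 0, 1]
Event 3: LOCAL 2: VV[2][2]++ -> VV[2]=[0, 0, 2]
Event 4: SEND 1->2: VV[1][1]++ -> VV[1]=[0, 1, 0], msg_vec=[0, 1, 0]; VV[2]=max(VV[2],msg_vec) then VV[2][2]++ -> VV[2]=[0, 1, 3]
Event 5: LOCAL 2: VV[2][2]++ -> VV[2]=[0, 1, 4]
Event 6: SEND 1->0: VV[1][1]++ -> VV[1]=[0, 2, 0], msg_vec=[0, 2, 0]; VV[0]=max(VV[0],msg_vec) then VV[0][0]++ -> VV[0]=[3, 2, 1]
Event 7: SEND 1->2: VV[1][1]++ -> VV[1]=[0, 3, 0], msg_vec=[0, 3, 0]; VV[2]=max(VV[2],msg_vec) then VV[2][2]++ -> VV[2]=[0, 3, 5]
Event 8: LOCAL 2: VV[2][2]++ -> VV[2]=[0, 3, 6]
Event 9: LOCAL 1: VV[1][1]++ -> VV[1]=[0, 4, 0]
Event 10: LOCAL 1: VV[1][1]++ -> VV[1]=[0, 5, 0]
Event 2 stamp: [0, 0, 1]
Event 4 stamp: [0, 1, 0]
[0, 0, 1] <= [0, 1, 0]? False
[0, 1, 0] <= [0, 0, 1]? False
Relation: concurrent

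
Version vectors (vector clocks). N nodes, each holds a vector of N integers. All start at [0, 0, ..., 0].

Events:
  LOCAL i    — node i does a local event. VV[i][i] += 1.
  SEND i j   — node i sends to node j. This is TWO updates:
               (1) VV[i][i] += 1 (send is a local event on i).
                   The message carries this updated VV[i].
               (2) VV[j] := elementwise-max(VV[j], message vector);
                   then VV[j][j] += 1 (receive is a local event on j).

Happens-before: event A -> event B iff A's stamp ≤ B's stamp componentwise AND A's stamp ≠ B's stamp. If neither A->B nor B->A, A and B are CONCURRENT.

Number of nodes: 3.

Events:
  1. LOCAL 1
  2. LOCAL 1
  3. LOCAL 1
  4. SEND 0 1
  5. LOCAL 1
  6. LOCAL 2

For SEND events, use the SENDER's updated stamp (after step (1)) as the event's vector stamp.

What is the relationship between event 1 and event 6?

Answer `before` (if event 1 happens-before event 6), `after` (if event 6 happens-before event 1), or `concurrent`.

Answer: concurrent

Derivation:
Initial: VV[0]=[0, 0, 0]
Initial: VV[1]=[0, 0, 0]
Initial: VV[2]=[0, 0, 0]
Event 1: LOCAL 1: VV[1][1]++ -> VV[1]=[0, 1, 0]
Event 2: LOCAL 1: VV[1][1]++ -> VV[1]=[0, 2, 0]
Event 3: LOCAL 1: VV[1][1]++ -> VV[1]=[0, 3, 0]
Event 4: SEND 0->1: VV[0][0]++ -> VV[0]=[1, 0, 0], msg_vec=[1, 0, 0]; VV[1]=max(VV[1],msg_vec) then VV[1][1]++ -> VV[1]=[1, 4, 0]
Event 5: LOCAL 1: VV[1][1]++ -> VV[1]=[1, 5, 0]
Event 6: LOCAL 2: VV[2][2]++ -> VV[2]=[0, 0, 1]
Event 1 stamp: [0, 1, 0]
Event 6 stamp: [0, 0, 1]
[0, 1, 0] <= [0, 0, 1]? False
[0, 0, 1] <= [0, 1, 0]? False
Relation: concurrent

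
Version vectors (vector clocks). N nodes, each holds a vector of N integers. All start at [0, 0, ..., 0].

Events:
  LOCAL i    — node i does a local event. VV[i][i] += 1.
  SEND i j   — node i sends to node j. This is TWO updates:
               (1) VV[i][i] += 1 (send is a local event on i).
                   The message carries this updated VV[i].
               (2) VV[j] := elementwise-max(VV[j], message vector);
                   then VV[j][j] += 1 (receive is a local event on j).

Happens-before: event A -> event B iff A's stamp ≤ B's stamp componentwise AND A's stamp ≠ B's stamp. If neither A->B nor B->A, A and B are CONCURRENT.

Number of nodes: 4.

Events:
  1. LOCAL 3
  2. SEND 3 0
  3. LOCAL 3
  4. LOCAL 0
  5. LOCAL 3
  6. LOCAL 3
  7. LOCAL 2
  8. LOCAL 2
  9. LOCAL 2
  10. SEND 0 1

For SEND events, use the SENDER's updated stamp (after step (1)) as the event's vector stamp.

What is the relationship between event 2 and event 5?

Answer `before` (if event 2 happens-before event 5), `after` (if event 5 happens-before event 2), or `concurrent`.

Answer: before

Derivation:
Initial: VV[0]=[0, 0, 0, 0]
Initial: VV[1]=[0, 0, 0, 0]
Initial: VV[2]=[0, 0, 0, 0]
Initial: VV[3]=[0, 0, 0, 0]
Event 1: LOCAL 3: VV[3][3]++ -> VV[3]=[0, 0, 0, 1]
Event 2: SEND 3->0: VV[3][3]++ -> VV[3]=[0, 0, 0, 2], msg_vec=[0, 0, 0, 2]; VV[0]=max(VV[0],msg_vec) then VV[0][0]++ -> VV[0]=[1, 0, 0, 2]
Event 3: LOCAL 3: VV[3][3]++ -> VV[3]=[0, 0, 0, 3]
Event 4: LOCAL 0: VV[0][0]++ -> VV[0]=[2, 0, 0, 2]
Event 5: LOCAL 3: VV[3][3]++ -> VV[3]=[0, 0, 0, 4]
Event 6: LOCAL 3: VV[3][3]++ -> VV[3]=[0, 0, 0, 5]
Event 7: LOCAL 2: VV[2][2]++ -> VV[2]=[0, 0, 1, 0]
Event 8: LOCAL 2: VV[2][2]++ -> VV[2]=[0, 0, 2, 0]
Event 9: LOCAL 2: VV[2][2]++ -> VV[2]=[0, 0, 3, 0]
Event 10: SEND 0->1: VV[0][0]++ -> VV[0]=[3, 0, 0, 2], msg_vec=[3, 0, 0, 2]; VV[1]=max(VV[1],msg_vec) then VV[1][1]++ -> VV[1]=[3, 1, 0, 2]
Event 2 stamp: [0, 0, 0, 2]
Event 5 stamp: [0, 0, 0, 4]
[0, 0, 0, 2] <= [0, 0, 0, 4]? True
[0, 0, 0, 4] <= [0, 0, 0, 2]? False
Relation: before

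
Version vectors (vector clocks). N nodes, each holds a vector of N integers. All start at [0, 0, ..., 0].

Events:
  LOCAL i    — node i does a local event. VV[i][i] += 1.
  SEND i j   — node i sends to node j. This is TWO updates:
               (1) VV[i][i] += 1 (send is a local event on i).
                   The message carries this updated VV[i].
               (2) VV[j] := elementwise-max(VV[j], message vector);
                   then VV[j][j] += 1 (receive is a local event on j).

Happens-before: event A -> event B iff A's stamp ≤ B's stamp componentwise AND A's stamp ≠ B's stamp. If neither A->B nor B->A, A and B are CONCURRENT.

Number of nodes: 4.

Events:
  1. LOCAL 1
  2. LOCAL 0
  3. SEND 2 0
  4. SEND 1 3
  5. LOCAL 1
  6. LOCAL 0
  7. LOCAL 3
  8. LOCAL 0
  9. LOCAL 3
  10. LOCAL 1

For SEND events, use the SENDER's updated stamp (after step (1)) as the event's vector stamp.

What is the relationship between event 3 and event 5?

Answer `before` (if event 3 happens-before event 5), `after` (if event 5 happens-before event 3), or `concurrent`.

Answer: concurrent

Derivation:
Initial: VV[0]=[0, 0, 0, 0]
Initial: VV[1]=[0, 0, 0, 0]
Initial: VV[2]=[0, 0, 0, 0]
Initial: VV[3]=[0, 0, 0, 0]
Event 1: LOCAL 1: VV[1][1]++ -> VV[1]=[0, 1, 0, 0]
Event 2: LOCAL 0: VV[0][0]++ -> VV[0]=[1, 0, 0, 0]
Event 3: SEND 2->0: VV[2][2]++ -> VV[2]=[0, 0, 1, 0], msg_vec=[0, 0, 1, 0]; VV[0]=max(VV[0],msg_vec) then VV[0][0]++ -> VV[0]=[2, 0, 1, 0]
Event 4: SEND 1->3: VV[1][1]++ -> VV[1]=[0, 2, 0, 0], msg_vec=[0, 2, 0, 0]; VV[3]=max(VV[3],msg_vec) then VV[3][3]++ -> VV[3]=[0, 2, 0, 1]
Event 5: LOCAL 1: VV[1][1]++ -> VV[1]=[0, 3, 0, 0]
Event 6: LOCAL 0: VV[0][0]++ -> VV[0]=[3, 0, 1, 0]
Event 7: LOCAL 3: VV[3][3]++ -> VV[3]=[0, 2, 0, 2]
Event 8: LOCAL 0: VV[0][0]++ -> VV[0]=[4, 0, 1, 0]
Event 9: LOCAL 3: VV[3][3]++ -> VV[3]=[0, 2, 0, 3]
Event 10: LOCAL 1: VV[1][1]++ -> VV[1]=[0, 4, 0, 0]
Event 3 stamp: [0, 0, 1, 0]
Event 5 stamp: [0, 3, 0, 0]
[0, 0, 1, 0] <= [0, 3, 0, 0]? False
[0, 3, 0, 0] <= [0, 0, 1, 0]? False
Relation: concurrent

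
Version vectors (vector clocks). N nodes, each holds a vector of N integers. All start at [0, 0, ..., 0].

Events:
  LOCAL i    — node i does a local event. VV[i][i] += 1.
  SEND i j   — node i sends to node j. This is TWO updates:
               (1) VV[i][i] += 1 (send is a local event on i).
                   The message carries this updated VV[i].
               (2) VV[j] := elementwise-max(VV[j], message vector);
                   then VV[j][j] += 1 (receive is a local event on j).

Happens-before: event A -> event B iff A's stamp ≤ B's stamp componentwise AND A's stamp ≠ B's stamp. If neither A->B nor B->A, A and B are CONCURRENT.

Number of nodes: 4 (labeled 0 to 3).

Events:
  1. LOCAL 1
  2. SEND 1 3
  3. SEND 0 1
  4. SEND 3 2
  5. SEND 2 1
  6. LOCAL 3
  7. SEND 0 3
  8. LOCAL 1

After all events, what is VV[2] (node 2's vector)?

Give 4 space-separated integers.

Initial: VV[0]=[0, 0, 0, 0]
Initial: VV[1]=[0, 0, 0, 0]
Initial: VV[2]=[0, 0, 0, 0]
Initial: VV[3]=[0, 0, 0, 0]
Event 1: LOCAL 1: VV[1][1]++ -> VV[1]=[0, 1, 0, 0]
Event 2: SEND 1->3: VV[1][1]++ -> VV[1]=[0, 2, 0, 0], msg_vec=[0, 2, 0, 0]; VV[3]=max(VV[3],msg_vec) then VV[3][3]++ -> VV[3]=[0, 2, 0, 1]
Event 3: SEND 0->1: VV[0][0]++ -> VV[0]=[1, 0, 0, 0], msg_vec=[1, 0, 0, 0]; VV[1]=max(VV[1],msg_vec) then VV[1][1]++ -> VV[1]=[1, 3, 0, 0]
Event 4: SEND 3->2: VV[3][3]++ -> VV[3]=[0, 2, 0, 2], msg_vec=[0, 2, 0, 2]; VV[2]=max(VV[2],msg_vec) then VV[2][2]++ -> VV[2]=[0, 2, 1, 2]
Event 5: SEND 2->1: VV[2][2]++ -> VV[2]=[0, 2, 2, 2], msg_vec=[0, 2, 2, 2]; VV[1]=max(VV[1],msg_vec) then VV[1][1]++ -> VV[1]=[1, 4, 2, 2]
Event 6: LOCAL 3: VV[3][3]++ -> VV[3]=[0, 2, 0, 3]
Event 7: SEND 0->3: VV[0][0]++ -> VV[0]=[2, 0, 0, 0], msg_vec=[2, 0, 0, 0]; VV[3]=max(VV[3],msg_vec) then VV[3][3]++ -> VV[3]=[2, 2, 0, 4]
Event 8: LOCAL 1: VV[1][1]++ -> VV[1]=[1, 5, 2, 2]
Final vectors: VV[0]=[2, 0, 0, 0]; VV[1]=[1, 5, 2, 2]; VV[2]=[0, 2, 2, 2]; VV[3]=[2, 2, 0, 4]

Answer: 0 2 2 2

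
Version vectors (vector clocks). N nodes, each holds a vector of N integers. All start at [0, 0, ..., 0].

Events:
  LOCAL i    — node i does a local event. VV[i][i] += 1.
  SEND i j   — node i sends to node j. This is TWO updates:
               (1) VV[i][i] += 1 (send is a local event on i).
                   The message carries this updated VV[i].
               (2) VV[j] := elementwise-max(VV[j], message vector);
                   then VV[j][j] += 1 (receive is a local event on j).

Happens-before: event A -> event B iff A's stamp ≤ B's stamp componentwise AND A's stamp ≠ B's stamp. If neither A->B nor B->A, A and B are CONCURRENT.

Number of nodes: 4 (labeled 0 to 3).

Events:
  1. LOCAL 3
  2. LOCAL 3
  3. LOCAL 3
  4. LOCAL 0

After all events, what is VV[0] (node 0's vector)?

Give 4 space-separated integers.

Initial: VV[0]=[0, 0, 0, 0]
Initial: VV[1]=[0, 0, 0, 0]
Initial: VV[2]=[0, 0, 0, 0]
Initial: VV[3]=[0, 0, 0, 0]
Event 1: LOCAL 3: VV[3][3]++ -> VV[3]=[0, 0, 0, 1]
Event 2: LOCAL 3: VV[3][3]++ -> VV[3]=[0, 0, 0, 2]
Event 3: LOCAL 3: VV[3][3]++ -> VV[3]=[0, 0, 0, 3]
Event 4: LOCAL 0: VV[0][0]++ -> VV[0]=[1, 0, 0, 0]
Final vectors: VV[0]=[1, 0, 0, 0]; VV[1]=[0, 0, 0, 0]; VV[2]=[0, 0, 0, 0]; VV[3]=[0, 0, 0, 3]

Answer: 1 0 0 0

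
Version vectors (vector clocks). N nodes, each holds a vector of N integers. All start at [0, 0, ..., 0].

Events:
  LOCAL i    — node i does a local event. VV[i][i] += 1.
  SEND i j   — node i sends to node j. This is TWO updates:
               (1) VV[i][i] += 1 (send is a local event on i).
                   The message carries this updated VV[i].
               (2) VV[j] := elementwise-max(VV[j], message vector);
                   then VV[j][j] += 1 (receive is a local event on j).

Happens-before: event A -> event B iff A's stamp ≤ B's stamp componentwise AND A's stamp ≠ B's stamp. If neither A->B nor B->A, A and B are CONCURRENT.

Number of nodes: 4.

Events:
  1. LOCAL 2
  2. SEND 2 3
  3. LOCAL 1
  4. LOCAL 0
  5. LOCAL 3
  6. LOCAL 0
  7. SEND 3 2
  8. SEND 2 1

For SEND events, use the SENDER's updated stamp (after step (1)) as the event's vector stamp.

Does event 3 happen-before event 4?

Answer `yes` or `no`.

Answer: no

Derivation:
Initial: VV[0]=[0, 0, 0, 0]
Initial: VV[1]=[0, 0, 0, 0]
Initial: VV[2]=[0, 0, 0, 0]
Initial: VV[3]=[0, 0, 0, 0]
Event 1: LOCAL 2: VV[2][2]++ -> VV[2]=[0, 0, 1, 0]
Event 2: SEND 2->3: VV[2][2]++ -> VV[2]=[0, 0, 2, 0], msg_vec=[0, 0, 2, 0]; VV[3]=max(VV[3],msg_vec) then VV[3][3]++ -> VV[3]=[0, 0, 2, 1]
Event 3: LOCAL 1: VV[1][1]++ -> VV[1]=[0, 1, 0, 0]
Event 4: LOCAL 0: VV[0][0]++ -> VV[0]=[1, 0, 0, 0]
Event 5: LOCAL 3: VV[3][3]++ -> VV[3]=[0, 0, 2, 2]
Event 6: LOCAL 0: VV[0][0]++ -> VV[0]=[2, 0, 0, 0]
Event 7: SEND 3->2: VV[3][3]++ -> VV[3]=[0, 0, 2, 3], msg_vec=[0, 0, 2, 3]; VV[2]=max(VV[2],msg_vec) then VV[2][2]++ -> VV[2]=[0, 0, 3, 3]
Event 8: SEND 2->1: VV[2][2]++ -> VV[2]=[0, 0, 4, 3], msg_vec=[0, 0, 4, 3]; VV[1]=max(VV[1],msg_vec) then VV[1][1]++ -> VV[1]=[0, 2, 4, 3]
Event 3 stamp: [0, 1, 0, 0]
Event 4 stamp: [1, 0, 0, 0]
[0, 1, 0, 0] <= [1, 0, 0, 0]? False. Equal? False. Happens-before: False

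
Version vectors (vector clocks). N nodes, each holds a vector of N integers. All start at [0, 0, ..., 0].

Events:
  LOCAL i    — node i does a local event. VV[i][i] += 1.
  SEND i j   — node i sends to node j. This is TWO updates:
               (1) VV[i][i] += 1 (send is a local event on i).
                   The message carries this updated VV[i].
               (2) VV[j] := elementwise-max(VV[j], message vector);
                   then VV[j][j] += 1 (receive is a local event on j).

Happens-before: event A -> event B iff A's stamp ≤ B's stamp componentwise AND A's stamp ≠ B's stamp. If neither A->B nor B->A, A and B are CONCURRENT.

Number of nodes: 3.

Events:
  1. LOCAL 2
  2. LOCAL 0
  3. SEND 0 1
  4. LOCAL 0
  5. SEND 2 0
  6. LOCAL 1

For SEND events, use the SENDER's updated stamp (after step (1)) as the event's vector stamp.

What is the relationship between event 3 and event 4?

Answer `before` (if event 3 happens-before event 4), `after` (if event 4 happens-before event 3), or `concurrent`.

Answer: before

Derivation:
Initial: VV[0]=[0, 0, 0]
Initial: VV[1]=[0, 0, 0]
Initial: VV[2]=[0, 0, 0]
Event 1: LOCAL 2: VV[2][2]++ -> VV[2]=[0, 0, 1]
Event 2: LOCAL 0: VV[0][0]++ -> VV[0]=[1, 0, 0]
Event 3: SEND 0->1: VV[0][0]++ -> VV[0]=[2, 0, 0], msg_vec=[2, 0, 0]; VV[1]=max(VV[1],msg_vec) then VV[1][1]++ -> VV[1]=[2, 1, 0]
Event 4: LOCAL 0: VV[0][0]++ -> VV[0]=[3, 0, 0]
Event 5: SEND 2->0: VV[2][2]++ -> VV[2]=[0, 0, 2], msg_vec=[0, 0, 2]; VV[0]=max(VV[0],msg_vec) then VV[0][0]++ -> VV[0]=[4, 0, 2]
Event 6: LOCAL 1: VV[1][1]++ -> VV[1]=[2, 2, 0]
Event 3 stamp: [2, 0, 0]
Event 4 stamp: [3, 0, 0]
[2, 0, 0] <= [3, 0, 0]? True
[3, 0, 0] <= [2, 0, 0]? False
Relation: before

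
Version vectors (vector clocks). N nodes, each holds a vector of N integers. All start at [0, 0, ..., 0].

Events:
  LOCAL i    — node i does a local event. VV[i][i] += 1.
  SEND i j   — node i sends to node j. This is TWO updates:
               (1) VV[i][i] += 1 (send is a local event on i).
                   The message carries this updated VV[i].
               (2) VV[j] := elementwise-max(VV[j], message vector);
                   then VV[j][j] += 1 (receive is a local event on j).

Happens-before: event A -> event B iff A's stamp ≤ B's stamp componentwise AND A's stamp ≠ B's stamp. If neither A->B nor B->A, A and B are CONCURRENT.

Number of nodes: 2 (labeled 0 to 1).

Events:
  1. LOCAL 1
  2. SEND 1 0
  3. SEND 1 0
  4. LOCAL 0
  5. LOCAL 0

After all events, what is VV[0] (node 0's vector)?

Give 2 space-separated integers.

Answer: 4 3

Derivation:
Initial: VV[0]=[0, 0]
Initial: VV[1]=[0, 0]
Event 1: LOCAL 1: VV[1][1]++ -> VV[1]=[0, 1]
Event 2: SEND 1->0: VV[1][1]++ -> VV[1]=[0, 2], msg_vec=[0, 2]; VV[0]=max(VV[0],msg_vec) then VV[0][0]++ -> VV[0]=[1, 2]
Event 3: SEND 1->0: VV[1][1]++ -> VV[1]=[0, 3], msg_vec=[0, 3]; VV[0]=max(VV[0],msg_vec) then VV[0][0]++ -> VV[0]=[2, 3]
Event 4: LOCAL 0: VV[0][0]++ -> VV[0]=[3, 3]
Event 5: LOCAL 0: VV[0][0]++ -> VV[0]=[4, 3]
Final vectors: VV[0]=[4, 3]; VV[1]=[0, 3]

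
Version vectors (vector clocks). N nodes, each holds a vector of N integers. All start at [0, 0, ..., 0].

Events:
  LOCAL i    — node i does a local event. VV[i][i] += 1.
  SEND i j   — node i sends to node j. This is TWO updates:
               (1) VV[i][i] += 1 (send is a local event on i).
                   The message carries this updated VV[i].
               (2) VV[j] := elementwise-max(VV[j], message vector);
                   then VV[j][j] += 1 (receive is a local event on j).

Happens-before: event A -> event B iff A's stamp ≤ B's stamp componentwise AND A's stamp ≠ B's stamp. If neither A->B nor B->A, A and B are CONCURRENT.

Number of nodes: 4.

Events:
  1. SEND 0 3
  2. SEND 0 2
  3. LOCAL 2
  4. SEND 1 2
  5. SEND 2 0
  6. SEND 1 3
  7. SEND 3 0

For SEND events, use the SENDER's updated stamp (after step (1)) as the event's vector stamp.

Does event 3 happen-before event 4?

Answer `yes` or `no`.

Initial: VV[0]=[0, 0, 0, 0]
Initial: VV[1]=[0, 0, 0, 0]
Initial: VV[2]=[0, 0, 0, 0]
Initial: VV[3]=[0, 0, 0, 0]
Event 1: SEND 0->3: VV[0][0]++ -> VV[0]=[1, 0, 0, 0], msg_vec=[1, 0, 0, 0]; VV[3]=max(VV[3],msg_vec) then VV[3][3]++ -> VV[3]=[1, 0, 0, 1]
Event 2: SEND 0->2: VV[0][0]++ -> VV[0]=[2, 0, 0, 0], msg_vec=[2, 0, 0, 0]; VV[2]=max(VV[2],msg_vec) then VV[2][2]++ -> VV[2]=[2, 0, 1, 0]
Event 3: LOCAL 2: VV[2][2]++ -> VV[2]=[2, 0, 2, 0]
Event 4: SEND 1->2: VV[1][1]++ -> VV[1]=[0, 1, 0, 0], msg_vec=[0, 1, 0, 0]; VV[2]=max(VV[2],msg_vec) then VV[2][2]++ -> VV[2]=[2, 1, 3, 0]
Event 5: SEND 2->0: VV[2][2]++ -> VV[2]=[2, 1, 4, 0], msg_vec=[2, 1, 4, 0]; VV[0]=max(VV[0],msg_vec) then VV[0][0]++ -> VV[0]=[3, 1, 4, 0]
Event 6: SEND 1->3: VV[1][1]++ -> VV[1]=[0, 2, 0, 0], msg_vec=[0, 2, 0, 0]; VV[3]=max(VV[3],msg_vec) then VV[3][3]++ -> VV[3]=[1, 2, 0, 2]
Event 7: SEND 3->0: VV[3][3]++ -> VV[3]=[1, 2, 0, 3], msg_vec=[1, 2, 0, 3]; VV[0]=max(VV[0],msg_vec) then VV[0][0]++ -> VV[0]=[4, 2, 4, 3]
Event 3 stamp: [2, 0, 2, 0]
Event 4 stamp: [0, 1, 0, 0]
[2, 0, 2, 0] <= [0, 1, 0, 0]? False. Equal? False. Happens-before: False

Answer: no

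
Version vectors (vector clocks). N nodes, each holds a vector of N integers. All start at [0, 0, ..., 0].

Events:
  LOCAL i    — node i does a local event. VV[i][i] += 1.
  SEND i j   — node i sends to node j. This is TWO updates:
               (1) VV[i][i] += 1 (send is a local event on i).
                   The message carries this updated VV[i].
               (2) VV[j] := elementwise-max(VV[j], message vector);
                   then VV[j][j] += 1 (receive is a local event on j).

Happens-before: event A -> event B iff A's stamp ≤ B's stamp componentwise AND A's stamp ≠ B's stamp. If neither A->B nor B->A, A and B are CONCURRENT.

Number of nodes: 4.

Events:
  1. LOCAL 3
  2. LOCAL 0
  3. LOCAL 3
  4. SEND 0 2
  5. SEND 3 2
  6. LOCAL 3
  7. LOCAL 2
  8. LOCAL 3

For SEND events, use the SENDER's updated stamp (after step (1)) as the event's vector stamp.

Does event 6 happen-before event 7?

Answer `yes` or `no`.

Initial: VV[0]=[0, 0, 0, 0]
Initial: VV[1]=[0, 0, 0, 0]
Initial: VV[2]=[0, 0, 0, 0]
Initial: VV[3]=[0, 0, 0, 0]
Event 1: LOCAL 3: VV[3][3]++ -> VV[3]=[0, 0, 0, 1]
Event 2: LOCAL 0: VV[0][0]++ -> VV[0]=[1, 0, 0, 0]
Event 3: LOCAL 3: VV[3][3]++ -> VV[3]=[0, 0, 0, 2]
Event 4: SEND 0->2: VV[0][0]++ -> VV[0]=[2, 0, 0, 0], msg_vec=[2, 0, 0, 0]; VV[2]=max(VV[2],msg_vec) then VV[2][2]++ -> VV[2]=[2, 0, 1, 0]
Event 5: SEND 3->2: VV[3][3]++ -> VV[3]=[0, 0, 0, 3], msg_vec=[0, 0, 0, 3]; VV[2]=max(VV[2],msg_vec) then VV[2][2]++ -> VV[2]=[2, 0, 2, 3]
Event 6: LOCAL 3: VV[3][3]++ -> VV[3]=[0, 0, 0, 4]
Event 7: LOCAL 2: VV[2][2]++ -> VV[2]=[2, 0, 3, 3]
Event 8: LOCAL 3: VV[3][3]++ -> VV[3]=[0, 0, 0, 5]
Event 6 stamp: [0, 0, 0, 4]
Event 7 stamp: [2, 0, 3, 3]
[0, 0, 0, 4] <= [2, 0, 3, 3]? False. Equal? False. Happens-before: False

Answer: no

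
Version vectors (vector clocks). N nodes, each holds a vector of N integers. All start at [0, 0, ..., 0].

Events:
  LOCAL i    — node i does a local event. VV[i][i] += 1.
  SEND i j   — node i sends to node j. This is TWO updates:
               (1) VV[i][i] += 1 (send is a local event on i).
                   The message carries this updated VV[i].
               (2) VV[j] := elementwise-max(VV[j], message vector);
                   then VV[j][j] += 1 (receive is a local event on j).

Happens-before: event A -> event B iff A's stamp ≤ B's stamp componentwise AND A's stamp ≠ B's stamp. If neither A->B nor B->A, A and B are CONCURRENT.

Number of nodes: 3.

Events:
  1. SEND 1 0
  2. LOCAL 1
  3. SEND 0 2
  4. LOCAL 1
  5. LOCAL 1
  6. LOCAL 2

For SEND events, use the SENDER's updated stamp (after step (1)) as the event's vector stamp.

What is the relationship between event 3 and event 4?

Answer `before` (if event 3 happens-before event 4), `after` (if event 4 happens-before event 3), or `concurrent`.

Answer: concurrent

Derivation:
Initial: VV[0]=[0, 0, 0]
Initial: VV[1]=[0, 0, 0]
Initial: VV[2]=[0, 0, 0]
Event 1: SEND 1->0: VV[1][1]++ -> VV[1]=[0, 1, 0], msg_vec=[0, 1, 0]; VV[0]=max(VV[0],msg_vec) then VV[0][0]++ -> VV[0]=[1, 1, 0]
Event 2: LOCAL 1: VV[1][1]++ -> VV[1]=[0, 2, 0]
Event 3: SEND 0->2: VV[0][0]++ -> VV[0]=[2, 1, 0], msg_vec=[2, 1, 0]; VV[2]=max(VV[2],msg_vec) then VV[2][2]++ -> VV[2]=[2, 1, 1]
Event 4: LOCAL 1: VV[1][1]++ -> VV[1]=[0, 3, 0]
Event 5: LOCAL 1: VV[1][1]++ -> VV[1]=[0, 4, 0]
Event 6: LOCAL 2: VV[2][2]++ -> VV[2]=[2, 1, 2]
Event 3 stamp: [2, 1, 0]
Event 4 stamp: [0, 3, 0]
[2, 1, 0] <= [0, 3, 0]? False
[0, 3, 0] <= [2, 1, 0]? False
Relation: concurrent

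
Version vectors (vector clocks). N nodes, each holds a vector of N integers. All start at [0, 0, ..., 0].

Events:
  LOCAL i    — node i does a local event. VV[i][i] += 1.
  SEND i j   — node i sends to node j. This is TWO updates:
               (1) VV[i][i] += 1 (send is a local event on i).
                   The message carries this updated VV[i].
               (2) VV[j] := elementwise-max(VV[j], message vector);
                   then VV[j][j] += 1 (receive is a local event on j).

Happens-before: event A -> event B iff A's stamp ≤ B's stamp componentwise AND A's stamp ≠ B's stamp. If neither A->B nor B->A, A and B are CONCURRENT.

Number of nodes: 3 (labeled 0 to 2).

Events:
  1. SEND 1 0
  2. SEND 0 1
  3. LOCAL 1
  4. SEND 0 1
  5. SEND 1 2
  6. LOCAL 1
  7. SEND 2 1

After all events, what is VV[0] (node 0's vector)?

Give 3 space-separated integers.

Initial: VV[0]=[0, 0, 0]
Initial: VV[1]=[0, 0, 0]
Initial: VV[2]=[0, 0, 0]
Event 1: SEND 1->0: VV[1][1]++ -> VV[1]=[0, 1, 0], msg_vec=[0, 1, 0]; VV[0]=max(VV[0],msg_vec) then VV[0][0]++ -> VV[0]=[1, 1, 0]
Event 2: SEND 0->1: VV[0][0]++ -> VV[0]=[2, 1, 0], msg_vec=[2, 1, 0]; VV[1]=max(VV[1],msg_vec) then VV[1][1]++ -> VV[1]=[2, 2, 0]
Event 3: LOCAL 1: VV[1][1]++ -> VV[1]=[2, 3, 0]
Event 4: SEND 0->1: VV[0][0]++ -> VV[0]=[3, 1, 0], msg_vec=[3, 1, 0]; VV[1]=max(VV[1],msg_vec) then VV[1][1]++ -> VV[1]=[3, 4, 0]
Event 5: SEND 1->2: VV[1][1]++ -> VV[1]=[3, 5, 0], msg_vec=[3, 5, 0]; VV[2]=max(VV[2],msg_vec) then VV[2][2]++ -> VV[2]=[3, 5, 1]
Event 6: LOCAL 1: VV[1][1]++ -> VV[1]=[3, 6, 0]
Event 7: SEND 2->1: VV[2][2]++ -> VV[2]=[3, 5, 2], msg_vec=[3, 5, 2]; VV[1]=max(VV[1],msg_vec) then VV[1][1]++ -> VV[1]=[3, 7, 2]
Final vectors: VV[0]=[3, 1, 0]; VV[1]=[3, 7, 2]; VV[2]=[3, 5, 2]

Answer: 3 1 0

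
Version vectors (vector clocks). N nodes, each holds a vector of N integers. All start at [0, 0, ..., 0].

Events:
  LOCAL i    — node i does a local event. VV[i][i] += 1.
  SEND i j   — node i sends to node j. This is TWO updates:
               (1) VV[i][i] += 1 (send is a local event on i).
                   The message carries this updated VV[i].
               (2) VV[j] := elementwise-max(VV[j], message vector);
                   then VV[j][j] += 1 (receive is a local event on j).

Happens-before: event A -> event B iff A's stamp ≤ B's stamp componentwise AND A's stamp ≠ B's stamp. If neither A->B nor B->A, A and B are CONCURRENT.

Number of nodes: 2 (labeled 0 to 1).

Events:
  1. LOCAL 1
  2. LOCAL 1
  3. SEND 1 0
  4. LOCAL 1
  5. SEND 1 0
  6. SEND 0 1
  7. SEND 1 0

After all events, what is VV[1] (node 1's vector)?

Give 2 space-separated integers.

Initial: VV[0]=[0, 0]
Initial: VV[1]=[0, 0]
Event 1: LOCAL 1: VV[1][1]++ -> VV[1]=[0, 1]
Event 2: LOCAL 1: VV[1][1]++ -> VV[1]=[0, 2]
Event 3: SEND 1->0: VV[1][1]++ -> VV[1]=[0, 3], msg_vec=[0, 3]; VV[0]=max(VV[0],msg_vec) then VV[0][0]++ -> VV[0]=[1, 3]
Event 4: LOCAL 1: VV[1][1]++ -> VV[1]=[0, 4]
Event 5: SEND 1->0: VV[1][1]++ -> VV[1]=[0, 5], msg_vec=[0, 5]; VV[0]=max(VV[0],msg_vec) then VV[0][0]++ -> VV[0]=[2, 5]
Event 6: SEND 0->1: VV[0][0]++ -> VV[0]=[3, 5], msg_vec=[3, 5]; VV[1]=max(VV[1],msg_vec) then VV[1][1]++ -> VV[1]=[3, 6]
Event 7: SEND 1->0: VV[1][1]++ -> VV[1]=[3, 7], msg_vec=[3, 7]; VV[0]=max(VV[0],msg_vec) then VV[0][0]++ -> VV[0]=[4, 7]
Final vectors: VV[0]=[4, 7]; VV[1]=[3, 7]

Answer: 3 7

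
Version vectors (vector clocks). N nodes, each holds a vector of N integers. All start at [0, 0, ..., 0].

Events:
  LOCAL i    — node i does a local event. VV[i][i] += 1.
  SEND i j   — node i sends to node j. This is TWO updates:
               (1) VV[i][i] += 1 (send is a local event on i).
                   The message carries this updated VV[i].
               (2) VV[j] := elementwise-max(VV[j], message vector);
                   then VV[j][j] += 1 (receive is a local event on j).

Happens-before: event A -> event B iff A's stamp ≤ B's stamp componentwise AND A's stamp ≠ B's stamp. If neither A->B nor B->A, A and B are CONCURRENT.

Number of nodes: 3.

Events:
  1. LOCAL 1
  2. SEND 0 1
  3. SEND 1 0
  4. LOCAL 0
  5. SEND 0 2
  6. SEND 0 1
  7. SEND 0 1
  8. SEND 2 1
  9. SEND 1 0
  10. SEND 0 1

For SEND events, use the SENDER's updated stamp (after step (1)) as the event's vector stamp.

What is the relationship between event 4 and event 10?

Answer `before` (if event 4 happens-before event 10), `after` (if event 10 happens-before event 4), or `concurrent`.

Initial: VV[0]=[0, 0, 0]
Initial: VV[1]=[0, 0, 0]
Initial: VV[2]=[0, 0, 0]
Event 1: LOCAL 1: VV[1][1]++ -> VV[1]=[0, 1, 0]
Event 2: SEND 0->1: VV[0][0]++ -> VV[0]=[1, 0, 0], msg_vec=[1, 0, 0]; VV[1]=max(VV[1],msg_vec) then VV[1][1]++ -> VV[1]=[1, 2, 0]
Event 3: SEND 1->0: VV[1][1]++ -> VV[1]=[1, 3, 0], msg_vec=[1, 3, 0]; VV[0]=max(VV[0],msg_vec) then VV[0][0]++ -> VV[0]=[2, 3, 0]
Event 4: LOCAL 0: VV[0][0]++ -> VV[0]=[3, 3, 0]
Event 5: SEND 0->2: VV[0][0]++ -> VV[0]=[4, 3, 0], msg_vec=[4, 3, 0]; VV[2]=max(VV[2],msg_vec) then VV[2][2]++ -> VV[2]=[4, 3, 1]
Event 6: SEND 0->1: VV[0][0]++ -> VV[0]=[5, 3, 0], msg_vec=[5, 3, 0]; VV[1]=max(VV[1],msg_vec) then VV[1][1]++ -> VV[1]=[5, 4, 0]
Event 7: SEND 0->1: VV[0][0]++ -> VV[0]=[6, 3, 0], msg_vec=[6, 3, 0]; VV[1]=max(VV[1],msg_vec) then VV[1][1]++ -> VV[1]=[6, 5, 0]
Event 8: SEND 2->1: VV[2][2]++ -> VV[2]=[4, 3, 2], msg_vec=[4, 3, 2]; VV[1]=max(VV[1],msg_vec) then VV[1][1]++ -> VV[1]=[6, 6, 2]
Event 9: SEND 1->0: VV[1][1]++ -> VV[1]=[6, 7, 2], msg_vec=[6, 7, 2]; VV[0]=max(VV[0],msg_vec) then VV[0][0]++ -> VV[0]=[7, 7, 2]
Event 10: SEND 0->1: VV[0][0]++ -> VV[0]=[8, 7, 2], msg_vec=[8, 7, 2]; VV[1]=max(VV[1],msg_vec) then VV[1][1]++ -> VV[1]=[8, 8, 2]
Event 4 stamp: [3, 3, 0]
Event 10 stamp: [8, 7, 2]
[3, 3, 0] <= [8, 7, 2]? True
[8, 7, 2] <= [3, 3, 0]? False
Relation: before

Answer: before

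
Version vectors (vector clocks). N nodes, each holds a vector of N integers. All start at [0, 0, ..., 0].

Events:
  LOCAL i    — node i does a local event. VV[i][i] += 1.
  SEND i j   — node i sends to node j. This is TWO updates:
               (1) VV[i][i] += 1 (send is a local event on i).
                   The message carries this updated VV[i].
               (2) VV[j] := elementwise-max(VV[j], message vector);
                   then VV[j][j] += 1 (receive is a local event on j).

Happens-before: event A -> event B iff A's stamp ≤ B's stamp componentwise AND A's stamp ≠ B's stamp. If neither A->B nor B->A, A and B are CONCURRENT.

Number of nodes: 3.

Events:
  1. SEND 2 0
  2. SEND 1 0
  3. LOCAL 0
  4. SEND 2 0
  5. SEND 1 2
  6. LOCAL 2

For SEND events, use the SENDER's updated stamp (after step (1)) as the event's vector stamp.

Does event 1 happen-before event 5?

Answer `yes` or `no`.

Answer: no

Derivation:
Initial: VV[0]=[0, 0, 0]
Initial: VV[1]=[0, 0, 0]
Initial: VV[2]=[0, 0, 0]
Event 1: SEND 2->0: VV[2][2]++ -> VV[2]=[0, 0, 1], msg_vec=[0, 0, 1]; VV[0]=max(VV[0],msg_vec) then VV[0][0]++ -> VV[0]=[1, 0, 1]
Event 2: SEND 1->0: VV[1][1]++ -> VV[1]=[0, 1, 0], msg_vec=[0, 1, 0]; VV[0]=max(VV[0],msg_vec) then VV[0][0]++ -> VV[0]=[2, 1, 1]
Event 3: LOCAL 0: VV[0][0]++ -> VV[0]=[3, 1, 1]
Event 4: SEND 2->0: VV[2][2]++ -> VV[2]=[0, 0, 2], msg_vec=[0, 0, 2]; VV[0]=max(VV[0],msg_vec) then VV[0][0]++ -> VV[0]=[4, 1, 2]
Event 5: SEND 1->2: VV[1][1]++ -> VV[1]=[0, 2, 0], msg_vec=[0, 2, 0]; VV[2]=max(VV[2],msg_vec) then VV[2][2]++ -> VV[2]=[0, 2, 3]
Event 6: LOCAL 2: VV[2][2]++ -> VV[2]=[0, 2, 4]
Event 1 stamp: [0, 0, 1]
Event 5 stamp: [0, 2, 0]
[0, 0, 1] <= [0, 2, 0]? False. Equal? False. Happens-before: False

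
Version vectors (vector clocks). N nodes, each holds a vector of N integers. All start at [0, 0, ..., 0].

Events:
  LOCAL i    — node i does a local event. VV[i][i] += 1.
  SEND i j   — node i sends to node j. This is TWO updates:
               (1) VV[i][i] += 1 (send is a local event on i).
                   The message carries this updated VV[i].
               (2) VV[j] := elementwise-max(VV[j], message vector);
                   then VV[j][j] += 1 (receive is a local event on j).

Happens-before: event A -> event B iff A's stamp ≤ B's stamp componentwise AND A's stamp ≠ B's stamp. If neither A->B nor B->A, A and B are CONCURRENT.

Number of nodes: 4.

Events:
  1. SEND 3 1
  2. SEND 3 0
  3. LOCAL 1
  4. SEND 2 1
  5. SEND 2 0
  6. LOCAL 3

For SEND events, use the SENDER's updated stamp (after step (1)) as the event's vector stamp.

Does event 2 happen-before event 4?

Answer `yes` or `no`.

Answer: no

Derivation:
Initial: VV[0]=[0, 0, 0, 0]
Initial: VV[1]=[0, 0, 0, 0]
Initial: VV[2]=[0, 0, 0, 0]
Initial: VV[3]=[0, 0, 0, 0]
Event 1: SEND 3->1: VV[3][3]++ -> VV[3]=[0, 0, 0, 1], msg_vec=[0, 0, 0, 1]; VV[1]=max(VV[1],msg_vec) then VV[1][1]++ -> VV[1]=[0, 1, 0, 1]
Event 2: SEND 3->0: VV[3][3]++ -> VV[3]=[0, 0, 0, 2], msg_vec=[0, 0, 0, 2]; VV[0]=max(VV[0],msg_vec) then VV[0][0]++ -> VV[0]=[1, 0, 0, 2]
Event 3: LOCAL 1: VV[1][1]++ -> VV[1]=[0, 2, 0, 1]
Event 4: SEND 2->1: VV[2][2]++ -> VV[2]=[0, 0, 1, 0], msg_vec=[0, 0, 1, 0]; VV[1]=max(VV[1],msg_vec) then VV[1][1]++ -> VV[1]=[0, 3, 1, 1]
Event 5: SEND 2->0: VV[2][2]++ -> VV[2]=[0, 0, 2, 0], msg_vec=[0, 0, 2, 0]; VV[0]=max(VV[0],msg_vec) then VV[0][0]++ -> VV[0]=[2, 0, 2, 2]
Event 6: LOCAL 3: VV[3][3]++ -> VV[3]=[0, 0, 0, 3]
Event 2 stamp: [0, 0, 0, 2]
Event 4 stamp: [0, 0, 1, 0]
[0, 0, 0, 2] <= [0, 0, 1, 0]? False. Equal? False. Happens-before: False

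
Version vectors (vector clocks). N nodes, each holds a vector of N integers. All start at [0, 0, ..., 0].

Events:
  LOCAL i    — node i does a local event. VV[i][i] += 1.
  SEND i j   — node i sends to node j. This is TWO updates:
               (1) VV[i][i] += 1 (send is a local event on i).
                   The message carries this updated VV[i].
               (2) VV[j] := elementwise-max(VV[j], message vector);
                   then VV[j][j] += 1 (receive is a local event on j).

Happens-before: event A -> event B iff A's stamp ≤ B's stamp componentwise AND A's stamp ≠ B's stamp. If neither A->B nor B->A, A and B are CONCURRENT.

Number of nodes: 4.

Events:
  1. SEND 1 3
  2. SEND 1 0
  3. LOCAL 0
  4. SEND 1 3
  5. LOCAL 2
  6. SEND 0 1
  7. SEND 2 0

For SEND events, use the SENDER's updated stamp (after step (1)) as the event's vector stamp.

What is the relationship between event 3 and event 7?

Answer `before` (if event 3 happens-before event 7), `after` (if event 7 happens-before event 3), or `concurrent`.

Initial: VV[0]=[0, 0, 0, 0]
Initial: VV[1]=[0, 0, 0, 0]
Initial: VV[2]=[0, 0, 0, 0]
Initial: VV[3]=[0, 0, 0, 0]
Event 1: SEND 1->3: VV[1][1]++ -> VV[1]=[0, 1, 0, 0], msg_vec=[0, 1, 0, 0]; VV[3]=max(VV[3],msg_vec) then VV[3][3]++ -> VV[3]=[0, 1, 0, 1]
Event 2: SEND 1->0: VV[1][1]++ -> VV[1]=[0, 2, 0, 0], msg_vec=[0, 2, 0, 0]; VV[0]=max(VV[0],msg_vec) then VV[0][0]++ -> VV[0]=[1, 2, 0, 0]
Event 3: LOCAL 0: VV[0][0]++ -> VV[0]=[2, 2, 0, 0]
Event 4: SEND 1->3: VV[1][1]++ -> VV[1]=[0, 3, 0, 0], msg_vec=[0, 3, 0, 0]; VV[3]=max(VV[3],msg_vec) then VV[3][3]++ -> VV[3]=[0, 3, 0, 2]
Event 5: LOCAL 2: VV[2][2]++ -> VV[2]=[0, 0, 1, 0]
Event 6: SEND 0->1: VV[0][0]++ -> VV[0]=[3, 2, 0, 0], msg_vec=[3, 2, 0, 0]; VV[1]=max(VV[1],msg_vec) then VV[1][1]++ -> VV[1]=[3, 4, 0, 0]
Event 7: SEND 2->0: VV[2][2]++ -> VV[2]=[0, 0, 2, 0], msg_vec=[0, 0, 2, 0]; VV[0]=max(VV[0],msg_vec) then VV[0][0]++ -> VV[0]=[4, 2, 2, 0]
Event 3 stamp: [2, 2, 0, 0]
Event 7 stamp: [0, 0, 2, 0]
[2, 2, 0, 0] <= [0, 0, 2, 0]? False
[0, 0, 2, 0] <= [2, 2, 0, 0]? False
Relation: concurrent

Answer: concurrent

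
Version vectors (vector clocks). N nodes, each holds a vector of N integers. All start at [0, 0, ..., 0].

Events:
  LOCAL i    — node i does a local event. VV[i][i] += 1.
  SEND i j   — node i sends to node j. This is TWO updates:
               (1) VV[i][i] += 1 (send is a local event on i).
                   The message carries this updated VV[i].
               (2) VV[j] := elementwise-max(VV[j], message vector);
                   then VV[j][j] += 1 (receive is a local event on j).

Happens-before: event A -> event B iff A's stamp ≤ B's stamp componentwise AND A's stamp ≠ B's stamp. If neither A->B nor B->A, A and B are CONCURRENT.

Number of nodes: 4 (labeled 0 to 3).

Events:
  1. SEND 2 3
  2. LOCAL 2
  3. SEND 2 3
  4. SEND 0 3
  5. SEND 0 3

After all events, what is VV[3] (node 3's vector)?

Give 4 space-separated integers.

Initial: VV[0]=[0, 0, 0, 0]
Initial: VV[1]=[0, 0, 0, 0]
Initial: VV[2]=[0, 0, 0, 0]
Initial: VV[3]=[0, 0, 0, 0]
Event 1: SEND 2->3: VV[2][2]++ -> VV[2]=[0, 0, 1, 0], msg_vec=[0, 0, 1, 0]; VV[3]=max(VV[3],msg_vec) then VV[3][3]++ -> VV[3]=[0, 0, 1, 1]
Event 2: LOCAL 2: VV[2][2]++ -> VV[2]=[0, 0, 2, 0]
Event 3: SEND 2->3: VV[2][2]++ -> VV[2]=[0, 0, 3, 0], msg_vec=[0, 0, 3, 0]; VV[3]=max(VV[3],msg_vec) then VV[3][3]++ -> VV[3]=[0, 0, 3, 2]
Event 4: SEND 0->3: VV[0][0]++ -> VV[0]=[1, 0, 0, 0], msg_vec=[1, 0, 0, 0]; VV[3]=max(VV[3],msg_vec) then VV[3][3]++ -> VV[3]=[1, 0, 3, 3]
Event 5: SEND 0->3: VV[0][0]++ -> VV[0]=[2, 0, 0, 0], msg_vec=[2, 0, 0, 0]; VV[3]=max(VV[3],msg_vec) then VV[3][3]++ -> VV[3]=[2, 0, 3, 4]
Final vectors: VV[0]=[2, 0, 0, 0]; VV[1]=[0, 0, 0, 0]; VV[2]=[0, 0, 3, 0]; VV[3]=[2, 0, 3, 4]

Answer: 2 0 3 4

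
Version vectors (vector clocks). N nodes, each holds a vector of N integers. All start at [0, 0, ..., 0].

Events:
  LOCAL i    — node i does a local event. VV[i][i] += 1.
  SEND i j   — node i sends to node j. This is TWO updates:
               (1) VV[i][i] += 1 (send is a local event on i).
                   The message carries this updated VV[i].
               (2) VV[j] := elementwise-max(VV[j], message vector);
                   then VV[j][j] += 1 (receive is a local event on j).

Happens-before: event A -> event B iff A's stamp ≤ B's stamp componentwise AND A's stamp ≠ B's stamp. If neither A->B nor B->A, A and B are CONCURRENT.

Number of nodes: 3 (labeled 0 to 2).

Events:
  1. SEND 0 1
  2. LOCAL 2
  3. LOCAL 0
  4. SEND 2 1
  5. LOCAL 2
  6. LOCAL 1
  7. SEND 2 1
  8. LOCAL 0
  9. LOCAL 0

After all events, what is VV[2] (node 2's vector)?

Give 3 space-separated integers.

Initial: VV[0]=[0, 0, 0]
Initial: VV[1]=[0, 0, 0]
Initial: VV[2]=[0, 0, 0]
Event 1: SEND 0->1: VV[0][0]++ -> VV[0]=[1, 0, 0], msg_vec=[1, 0, 0]; VV[1]=max(VV[1],msg_vec) then VV[1][1]++ -> VV[1]=[1, 1, 0]
Event 2: LOCAL 2: VV[2][2]++ -> VV[2]=[0, 0, 1]
Event 3: LOCAL 0: VV[0][0]++ -> VV[0]=[2, 0, 0]
Event 4: SEND 2->1: VV[2][2]++ -> VV[2]=[0, 0, 2], msg_vec=[0, 0, 2]; VV[1]=max(VV[1],msg_vec) then VV[1][1]++ -> VV[1]=[1, 2, 2]
Event 5: LOCAL 2: VV[2][2]++ -> VV[2]=[0, 0, 3]
Event 6: LOCAL 1: VV[1][1]++ -> VV[1]=[1, 3, 2]
Event 7: SEND 2->1: VV[2][2]++ -> VV[2]=[0, 0, 4], msg_vec=[0, 0, 4]; VV[1]=max(VV[1],msg_vec) then VV[1][1]++ -> VV[1]=[1, 4, 4]
Event 8: LOCAL 0: VV[0][0]++ -> VV[0]=[3, 0, 0]
Event 9: LOCAL 0: VV[0][0]++ -> VV[0]=[4, 0, 0]
Final vectors: VV[0]=[4, 0, 0]; VV[1]=[1, 4, 4]; VV[2]=[0, 0, 4]

Answer: 0 0 4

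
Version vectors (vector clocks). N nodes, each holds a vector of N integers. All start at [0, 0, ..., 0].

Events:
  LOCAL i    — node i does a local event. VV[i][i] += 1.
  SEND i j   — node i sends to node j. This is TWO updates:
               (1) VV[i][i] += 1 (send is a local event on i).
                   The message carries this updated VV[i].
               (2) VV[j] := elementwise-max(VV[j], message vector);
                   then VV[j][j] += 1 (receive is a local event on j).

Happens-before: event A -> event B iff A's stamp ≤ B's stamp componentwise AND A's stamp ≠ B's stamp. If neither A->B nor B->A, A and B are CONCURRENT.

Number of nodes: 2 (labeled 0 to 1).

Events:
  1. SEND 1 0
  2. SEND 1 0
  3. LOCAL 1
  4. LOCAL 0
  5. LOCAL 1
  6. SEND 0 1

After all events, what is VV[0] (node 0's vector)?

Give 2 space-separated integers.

Answer: 4 2

Derivation:
Initial: VV[0]=[0, 0]
Initial: VV[1]=[0, 0]
Event 1: SEND 1->0: VV[1][1]++ -> VV[1]=[0, 1], msg_vec=[0, 1]; VV[0]=max(VV[0],msg_vec) then VV[0][0]++ -> VV[0]=[1, 1]
Event 2: SEND 1->0: VV[1][1]++ -> VV[1]=[0, 2], msg_vec=[0, 2]; VV[0]=max(VV[0],msg_vec) then VV[0][0]++ -> VV[0]=[2, 2]
Event 3: LOCAL 1: VV[1][1]++ -> VV[1]=[0, 3]
Event 4: LOCAL 0: VV[0][0]++ -> VV[0]=[3, 2]
Event 5: LOCAL 1: VV[1][1]++ -> VV[1]=[0, 4]
Event 6: SEND 0->1: VV[0][0]++ -> VV[0]=[4, 2], msg_vec=[4, 2]; VV[1]=max(VV[1],msg_vec) then VV[1][1]++ -> VV[1]=[4, 5]
Final vectors: VV[0]=[4, 2]; VV[1]=[4, 5]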